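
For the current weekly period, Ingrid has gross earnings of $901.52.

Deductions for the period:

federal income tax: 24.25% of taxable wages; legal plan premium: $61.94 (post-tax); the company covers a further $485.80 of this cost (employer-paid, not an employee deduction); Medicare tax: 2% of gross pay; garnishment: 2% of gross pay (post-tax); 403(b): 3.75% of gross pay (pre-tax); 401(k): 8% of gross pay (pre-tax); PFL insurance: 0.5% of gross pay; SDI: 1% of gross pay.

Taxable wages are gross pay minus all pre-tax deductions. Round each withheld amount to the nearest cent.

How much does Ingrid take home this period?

403(b): $901.52 × 0.0375 = $33.81
401(k): $901.52 × 0.08 = $72.12
Pre-tax total = $33.81 + $72.12 = $105.93
Taxable wages = $901.52 − $105.93 = $795.59
Federal income tax: $795.59 × 0.2425 = $192.93
PFL insurance: $901.52 × 0.005 = $4.51
Medicare tax: $901.52 × 0.02 = $18.03
SDI: $901.52 × 0.01 = $9.02
Garnishment: $901.52 × 0.02 = $18.03
Legal plan premium: $61.94
(Employer's $485.80 toward legal plan premium is not withheld from the employee.)
Total deductions = $33.81 + $72.12 + $192.93 + $4.51 + $18.03 + $9.02 + $18.03 + $61.94 = $410.39
Net pay = $901.52 − $410.39 = $491.13

$491.13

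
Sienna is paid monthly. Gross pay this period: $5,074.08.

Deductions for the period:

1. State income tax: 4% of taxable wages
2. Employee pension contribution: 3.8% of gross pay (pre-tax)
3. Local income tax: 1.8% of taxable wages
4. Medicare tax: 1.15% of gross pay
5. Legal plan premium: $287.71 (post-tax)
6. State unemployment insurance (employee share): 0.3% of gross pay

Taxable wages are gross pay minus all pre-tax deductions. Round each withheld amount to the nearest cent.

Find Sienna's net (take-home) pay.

$4,236.87

Employee pension contribution: $5,074.08 × 0.038 = $192.82
Taxable wages = $5,074.08 − $192.82 = $4,881.26
Local income tax: $4,881.26 × 0.018 = $87.86
State income tax: $4,881.26 × 0.04 = $195.25
Medicare tax: $5,074.08 × 0.0115 = $58.35
State unemployment insurance (employee share): $5,074.08 × 0.003 = $15.22
Legal plan premium: $287.71
Total deductions = $192.82 + $87.86 + $195.25 + $58.35 + $15.22 + $287.71 = $837.21
Net pay = $5,074.08 − $837.21 = $4,236.87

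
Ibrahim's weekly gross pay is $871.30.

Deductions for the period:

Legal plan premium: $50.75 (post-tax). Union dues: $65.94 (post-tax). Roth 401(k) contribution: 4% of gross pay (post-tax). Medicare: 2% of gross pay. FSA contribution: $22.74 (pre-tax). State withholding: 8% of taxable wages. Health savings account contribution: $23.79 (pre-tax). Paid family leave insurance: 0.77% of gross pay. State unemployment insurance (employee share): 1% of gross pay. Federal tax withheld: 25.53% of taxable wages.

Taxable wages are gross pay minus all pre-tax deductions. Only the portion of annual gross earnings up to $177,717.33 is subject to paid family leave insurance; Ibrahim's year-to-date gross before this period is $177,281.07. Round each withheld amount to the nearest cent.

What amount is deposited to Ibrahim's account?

FSA contribution: $22.74
Health savings account contribution: $23.79
Pre-tax total = $22.74 + $23.79 = $46.53
Taxable wages = $871.30 − $46.53 = $824.77
State withholding: $824.77 × 0.08 = $65.98
Federal tax withheld: $824.77 × 0.2553 = $210.56
State unemployment insurance (employee share): $871.30 × 0.01 = $8.71
Paid family leave insurance: only $177,717.33 − $177,281.07 = $436.26 of this check is subject → $436.26 × 0.0077 = $3.36
Medicare: $871.30 × 0.02 = $17.43
Roth 401(k) contribution: $871.30 × 0.04 = $34.85
Union dues: $65.94
Legal plan premium: $50.75
Total deductions = $22.74 + $23.79 + $65.98 + $210.56 + $8.71 + $3.36 + $17.43 + $34.85 + $65.94 + $50.75 = $504.11
Net pay = $871.30 − $504.11 = $367.19

$367.19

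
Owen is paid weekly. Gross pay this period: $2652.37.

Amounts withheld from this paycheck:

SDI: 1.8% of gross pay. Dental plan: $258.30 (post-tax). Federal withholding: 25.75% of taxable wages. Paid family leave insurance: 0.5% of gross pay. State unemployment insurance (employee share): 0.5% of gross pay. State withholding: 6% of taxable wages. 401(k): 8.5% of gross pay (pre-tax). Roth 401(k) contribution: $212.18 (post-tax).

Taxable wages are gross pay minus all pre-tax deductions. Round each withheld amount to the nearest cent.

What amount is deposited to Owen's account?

401(k): $2652.37 × 0.085 = $225.45
Taxable wages = $2652.37 − $225.45 = $2426.92
Federal withholding: $2426.92 × 0.2575 = $624.93
State withholding: $2426.92 × 0.06 = $145.62
Paid family leave insurance: $2652.37 × 0.005 = $13.26
SDI: $2652.37 × 0.018 = $47.74
State unemployment insurance (employee share): $2652.37 × 0.005 = $13.26
Dental plan: $258.30
Roth 401(k) contribution: $212.18
Total deductions = $225.45 + $624.93 + $145.62 + $13.26 + $47.74 + $13.26 + $258.30 + $212.18 = $1540.74
Net pay = $2652.37 − $1540.74 = $1111.63

$1111.63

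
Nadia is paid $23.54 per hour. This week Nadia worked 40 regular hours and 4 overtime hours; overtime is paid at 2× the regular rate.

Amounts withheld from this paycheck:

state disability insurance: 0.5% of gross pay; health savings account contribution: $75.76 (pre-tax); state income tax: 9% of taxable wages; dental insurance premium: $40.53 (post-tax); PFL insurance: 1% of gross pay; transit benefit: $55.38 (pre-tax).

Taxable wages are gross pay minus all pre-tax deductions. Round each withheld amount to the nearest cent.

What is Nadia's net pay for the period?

$851.41

Regular pay: 40 × $23.54 = $941.60
Overtime pay: 4 × $23.54 × 2 = $188.32
Gross pay = $941.60 + $188.32 = $1,129.92
Health savings account contribution: $75.76
Transit benefit: $55.38
Pre-tax total = $75.76 + $55.38 = $131.14
Taxable wages = $1,129.92 − $131.14 = $998.78
State income tax: $998.78 × 0.09 = $89.89
PFL insurance: $1,129.92 × 0.01 = $11.30
State disability insurance: $1,129.92 × 0.005 = $5.65
Dental insurance premium: $40.53
Total deductions = $75.76 + $55.38 + $89.89 + $11.30 + $5.65 + $40.53 = $278.51
Net pay = $1,129.92 − $278.51 = $851.41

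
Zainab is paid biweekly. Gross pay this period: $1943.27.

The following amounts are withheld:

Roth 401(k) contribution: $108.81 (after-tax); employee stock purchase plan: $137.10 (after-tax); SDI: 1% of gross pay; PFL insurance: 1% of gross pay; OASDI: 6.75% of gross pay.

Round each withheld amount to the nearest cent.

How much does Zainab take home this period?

$1527.33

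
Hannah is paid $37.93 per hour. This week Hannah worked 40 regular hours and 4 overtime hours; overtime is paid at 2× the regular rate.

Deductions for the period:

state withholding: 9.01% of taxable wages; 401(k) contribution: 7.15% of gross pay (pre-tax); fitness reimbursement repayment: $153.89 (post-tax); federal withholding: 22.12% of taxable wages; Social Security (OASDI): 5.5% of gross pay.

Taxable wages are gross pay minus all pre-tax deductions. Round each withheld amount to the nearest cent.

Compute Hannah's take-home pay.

Regular pay: 40 × $37.93 = $1517.20
Overtime pay: 4 × $37.93 × 2 = $303.44
Gross pay = $1517.20 + $303.44 = $1820.64
401(k) contribution: $1820.64 × 0.0715 = $130.18
Taxable wages = $1820.64 − $130.18 = $1690.46
State withholding: $1690.46 × 0.0901 = $152.31
Federal withholding: $1690.46 × 0.2212 = $373.93
Social Security (OASDI): $1820.64 × 0.055 = $100.14
Fitness reimbursement repayment: $153.89
Total deductions = $130.18 + $152.31 + $373.93 + $100.14 + $153.89 = $910.45
Net pay = $1820.64 − $910.45 = $910.19

$910.19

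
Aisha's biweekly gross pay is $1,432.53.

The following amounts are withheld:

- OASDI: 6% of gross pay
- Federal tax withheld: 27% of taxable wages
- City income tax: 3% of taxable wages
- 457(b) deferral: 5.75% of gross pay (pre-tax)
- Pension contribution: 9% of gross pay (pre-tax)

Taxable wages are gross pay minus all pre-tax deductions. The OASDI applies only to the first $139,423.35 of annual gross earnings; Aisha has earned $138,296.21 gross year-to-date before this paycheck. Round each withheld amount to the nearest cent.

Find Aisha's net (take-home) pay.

$787.23

Pension contribution: $1,432.53 × 0.09 = $128.93
457(b) deferral: $1,432.53 × 0.0575 = $82.37
Pre-tax total = $128.93 + $82.37 = $211.30
Taxable wages = $1,432.53 − $211.30 = $1,221.23
Federal tax withheld: $1,221.23 × 0.27 = $329.73
City income tax: $1,221.23 × 0.03 = $36.64
OASDI: only $139,423.35 − $138,296.21 = $1,127.14 of this check is subject → $1,127.14 × 0.06 = $67.63
Total deductions = $128.93 + $82.37 + $329.73 + $36.64 + $67.63 = $645.30
Net pay = $1,432.53 − $645.30 = $787.23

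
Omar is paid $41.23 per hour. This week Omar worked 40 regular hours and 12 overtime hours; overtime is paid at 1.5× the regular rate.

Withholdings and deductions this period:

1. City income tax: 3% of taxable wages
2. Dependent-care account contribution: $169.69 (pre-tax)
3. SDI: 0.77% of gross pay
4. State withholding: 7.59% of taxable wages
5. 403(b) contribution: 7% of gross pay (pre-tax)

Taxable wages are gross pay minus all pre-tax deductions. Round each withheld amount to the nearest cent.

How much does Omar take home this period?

$1,818.30

Regular pay: 40 × $41.23 = $1,649.20
Overtime pay: 12 × $41.23 × 1.5 = $742.14
Gross pay = $1,649.20 + $742.14 = $2,391.34
403(b) contribution: $2,391.34 × 0.07 = $167.39
Dependent-care account contribution: $169.69
Pre-tax total = $167.39 + $169.69 = $337.08
Taxable wages = $2,391.34 − $337.08 = $2,054.26
State withholding: $2,054.26 × 0.0759 = $155.92
City income tax: $2,054.26 × 0.03 = $61.63
SDI: $2,391.34 × 0.0077 = $18.41
Total deductions = $167.39 + $169.69 + $155.92 + $61.63 + $18.41 = $573.04
Net pay = $2,391.34 − $573.04 = $1,818.30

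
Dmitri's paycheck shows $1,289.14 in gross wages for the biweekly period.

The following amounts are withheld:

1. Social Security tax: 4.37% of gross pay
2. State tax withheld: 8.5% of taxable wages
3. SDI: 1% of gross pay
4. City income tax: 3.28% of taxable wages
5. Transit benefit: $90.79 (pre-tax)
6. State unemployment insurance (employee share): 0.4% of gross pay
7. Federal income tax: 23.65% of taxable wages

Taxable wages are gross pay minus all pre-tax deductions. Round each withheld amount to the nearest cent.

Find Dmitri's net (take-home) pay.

Transit benefit: $90.79
Taxable wages = $1,289.14 − $90.79 = $1,198.35
State tax withheld: $1,198.35 × 0.085 = $101.86
Federal income tax: $1,198.35 × 0.2365 = $283.41
City income tax: $1,198.35 × 0.0328 = $39.31
State unemployment insurance (employee share): $1,289.14 × 0.004 = $5.16
SDI: $1,289.14 × 0.01 = $12.89
Social Security tax: $1,289.14 × 0.0437 = $56.34
Total deductions = $90.79 + $101.86 + $283.41 + $39.31 + $5.16 + $12.89 + $56.34 = $589.76
Net pay = $1,289.14 − $589.76 = $699.38

$699.38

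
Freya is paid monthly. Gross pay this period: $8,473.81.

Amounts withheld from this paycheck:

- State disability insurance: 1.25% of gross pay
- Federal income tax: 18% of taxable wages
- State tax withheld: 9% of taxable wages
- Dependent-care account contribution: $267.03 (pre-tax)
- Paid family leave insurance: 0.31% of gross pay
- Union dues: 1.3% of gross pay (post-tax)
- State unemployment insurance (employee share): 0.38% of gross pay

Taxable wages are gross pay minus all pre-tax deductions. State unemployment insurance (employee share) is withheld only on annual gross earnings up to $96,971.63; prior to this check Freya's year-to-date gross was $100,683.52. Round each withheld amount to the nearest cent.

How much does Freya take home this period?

Dependent-care account contribution: $267.03
Taxable wages = $8,473.81 − $267.03 = $8,206.78
State tax withheld: $8,206.78 × 0.09 = $738.61
Federal income tax: $8,206.78 × 0.18 = $1,477.22
State unemployment insurance (employee share): annual cap $96,971.63 already reached (YTD $100,683.52), so $0.00
Paid family leave insurance: $8,473.81 × 0.0031 = $26.27
State disability insurance: $8,473.81 × 0.0125 = $105.92
Union dues: $8,473.81 × 0.013 = $110.16
Total deductions = $267.03 + $738.61 + $1,477.22 + $0.00 + $26.27 + $105.92 + $110.16 = $2,725.21
Net pay = $8,473.81 − $2,725.21 = $5,748.60

$5,748.60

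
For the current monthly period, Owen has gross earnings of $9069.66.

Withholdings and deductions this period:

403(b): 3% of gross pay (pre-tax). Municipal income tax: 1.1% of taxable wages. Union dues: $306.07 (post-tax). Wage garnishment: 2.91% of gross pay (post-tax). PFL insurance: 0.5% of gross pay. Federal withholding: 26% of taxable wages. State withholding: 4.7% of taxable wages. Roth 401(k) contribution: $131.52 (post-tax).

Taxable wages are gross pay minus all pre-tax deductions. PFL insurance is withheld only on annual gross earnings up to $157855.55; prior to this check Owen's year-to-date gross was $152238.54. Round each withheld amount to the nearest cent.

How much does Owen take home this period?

$5270.33

403(b): $9069.66 × 0.03 = $272.09
Taxable wages = $9069.66 − $272.09 = $8797.57
Federal withholding: $8797.57 × 0.26 = $2287.37
State withholding: $8797.57 × 0.047 = $413.49
Municipal income tax: $8797.57 × 0.011 = $96.77
PFL insurance: only $157855.55 − $152238.54 = $5617.01 of this check is subject → $5617.01 × 0.005 = $28.09
Union dues: $306.07
Roth 401(k) contribution: $131.52
Wage garnishment: $9069.66 × 0.0291 = $263.93
Total deductions = $272.09 + $2287.37 + $413.49 + $96.77 + $28.09 + $306.07 + $131.52 + $263.93 = $3799.33
Net pay = $9069.66 − $3799.33 = $5270.33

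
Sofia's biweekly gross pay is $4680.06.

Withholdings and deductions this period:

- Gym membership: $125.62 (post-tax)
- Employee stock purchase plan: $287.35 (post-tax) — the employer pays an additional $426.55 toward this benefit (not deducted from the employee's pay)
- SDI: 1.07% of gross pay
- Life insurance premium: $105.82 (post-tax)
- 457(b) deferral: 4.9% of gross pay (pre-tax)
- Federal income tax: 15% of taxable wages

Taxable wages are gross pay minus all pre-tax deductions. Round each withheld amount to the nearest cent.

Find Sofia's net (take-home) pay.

457(b) deferral: $4680.06 × 0.049 = $229.32
Taxable wages = $4680.06 − $229.32 = $4450.74
Federal income tax: $4450.74 × 0.15 = $667.61
SDI: $4680.06 × 0.0107 = $50.08
Employee stock purchase plan: $287.35
Life insurance premium: $105.82
Gym membership: $125.62
(Employer's $426.55 toward employee stock purchase plan is not withheld from the employee.)
Total deductions = $229.32 + $667.61 + $50.08 + $287.35 + $105.82 + $125.62 = $1465.80
Net pay = $4680.06 − $1465.80 = $3214.26

$3214.26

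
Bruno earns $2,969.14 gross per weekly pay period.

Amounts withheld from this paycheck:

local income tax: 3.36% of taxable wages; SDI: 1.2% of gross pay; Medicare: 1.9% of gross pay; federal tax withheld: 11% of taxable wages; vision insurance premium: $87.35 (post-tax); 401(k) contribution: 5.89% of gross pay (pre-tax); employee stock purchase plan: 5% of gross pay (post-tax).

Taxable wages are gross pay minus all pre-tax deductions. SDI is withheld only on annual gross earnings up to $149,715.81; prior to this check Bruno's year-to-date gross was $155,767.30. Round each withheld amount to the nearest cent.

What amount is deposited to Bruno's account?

$2,100.78

401(k) contribution: $2,969.14 × 0.0589 = $174.88
Taxable wages = $2,969.14 − $174.88 = $2,794.26
Local income tax: $2,794.26 × 0.0336 = $93.89
Federal tax withheld: $2,794.26 × 0.11 = $307.37
Medicare: $2,969.14 × 0.019 = $56.41
SDI: annual cap $149,715.81 already reached (YTD $155,767.30), so $0.00
Employee stock purchase plan: $2,969.14 × 0.05 = $148.46
Vision insurance premium: $87.35
Total deductions = $174.88 + $93.89 + $307.37 + $56.41 + $0.00 + $148.46 + $87.35 = $868.36
Net pay = $2,969.14 − $868.36 = $2,100.78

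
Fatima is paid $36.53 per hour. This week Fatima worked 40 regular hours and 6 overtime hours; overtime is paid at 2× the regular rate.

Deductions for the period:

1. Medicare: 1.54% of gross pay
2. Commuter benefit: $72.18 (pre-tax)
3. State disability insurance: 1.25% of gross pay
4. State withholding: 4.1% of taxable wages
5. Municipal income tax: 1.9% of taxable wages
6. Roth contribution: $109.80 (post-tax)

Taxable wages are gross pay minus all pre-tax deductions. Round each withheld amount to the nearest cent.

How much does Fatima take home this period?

$1,554.95

Regular pay: 40 × $36.53 = $1,461.20
Overtime pay: 6 × $36.53 × 2 = $438.36
Gross pay = $1,461.20 + $438.36 = $1,899.56
Commuter benefit: $72.18
Taxable wages = $1,899.56 − $72.18 = $1,827.38
Municipal income tax: $1,827.38 × 0.019 = $34.72
State withholding: $1,827.38 × 0.041 = $74.92
Medicare: $1,899.56 × 0.0154 = $29.25
State disability insurance: $1,899.56 × 0.0125 = $23.74
Roth contribution: $109.80
Total deductions = $72.18 + $34.72 + $74.92 + $29.25 + $23.74 + $109.80 = $344.61
Net pay = $1,899.56 − $344.61 = $1,554.95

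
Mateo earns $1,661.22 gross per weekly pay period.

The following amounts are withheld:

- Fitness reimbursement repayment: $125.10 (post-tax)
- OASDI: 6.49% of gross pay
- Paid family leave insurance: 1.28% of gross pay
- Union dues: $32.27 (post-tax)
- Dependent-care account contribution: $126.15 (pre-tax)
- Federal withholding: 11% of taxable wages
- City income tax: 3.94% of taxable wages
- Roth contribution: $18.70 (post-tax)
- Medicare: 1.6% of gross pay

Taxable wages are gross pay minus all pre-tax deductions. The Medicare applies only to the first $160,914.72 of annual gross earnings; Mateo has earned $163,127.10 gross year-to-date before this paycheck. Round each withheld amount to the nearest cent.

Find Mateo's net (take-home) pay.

Dependent-care account contribution: $126.15
Taxable wages = $1,661.22 − $126.15 = $1,535.07
Federal withholding: $1,535.07 × 0.11 = $168.86
City income tax: $1,535.07 × 0.0394 = $60.48
Medicare: annual cap $160,914.72 already reached (YTD $163,127.10), so $0.00
OASDI: $1,661.22 × 0.0649 = $107.81
Paid family leave insurance: $1,661.22 × 0.0128 = $21.26
Roth contribution: $18.70
Fitness reimbursement repayment: $125.10
Union dues: $32.27
Total deductions = $126.15 + $168.86 + $60.48 + $0.00 + $107.81 + $21.26 + $18.70 + $125.10 + $32.27 = $660.63
Net pay = $1,661.22 − $660.63 = $1,000.59

$1,000.59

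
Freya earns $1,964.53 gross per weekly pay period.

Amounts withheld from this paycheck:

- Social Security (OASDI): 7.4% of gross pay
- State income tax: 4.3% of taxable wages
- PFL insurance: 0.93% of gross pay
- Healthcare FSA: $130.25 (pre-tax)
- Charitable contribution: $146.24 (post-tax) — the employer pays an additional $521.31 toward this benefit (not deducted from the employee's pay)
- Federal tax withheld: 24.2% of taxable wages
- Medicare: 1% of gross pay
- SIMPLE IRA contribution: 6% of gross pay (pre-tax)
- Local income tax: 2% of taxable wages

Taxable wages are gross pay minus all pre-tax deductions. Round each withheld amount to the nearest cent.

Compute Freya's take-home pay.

$863.36

SIMPLE IRA contribution: $1,964.53 × 0.06 = $117.87
Healthcare FSA: $130.25
Pre-tax total = $117.87 + $130.25 = $248.12
Taxable wages = $1,964.53 − $248.12 = $1,716.41
Local income tax: $1,716.41 × 0.02 = $34.33
Federal tax withheld: $1,716.41 × 0.242 = $415.37
State income tax: $1,716.41 × 0.043 = $73.81
PFL insurance: $1,964.53 × 0.0093 = $18.27
Social Security (OASDI): $1,964.53 × 0.074 = $145.38
Medicare: $1,964.53 × 0.01 = $19.65
Charitable contribution: $146.24
(Employer's $521.31 toward charitable contribution is not withheld from the employee.)
Total deductions = $117.87 + $130.25 + $34.33 + $415.37 + $73.81 + $18.27 + $145.38 + $19.65 + $146.24 = $1,101.17
Net pay = $1,964.53 − $1,101.17 = $863.36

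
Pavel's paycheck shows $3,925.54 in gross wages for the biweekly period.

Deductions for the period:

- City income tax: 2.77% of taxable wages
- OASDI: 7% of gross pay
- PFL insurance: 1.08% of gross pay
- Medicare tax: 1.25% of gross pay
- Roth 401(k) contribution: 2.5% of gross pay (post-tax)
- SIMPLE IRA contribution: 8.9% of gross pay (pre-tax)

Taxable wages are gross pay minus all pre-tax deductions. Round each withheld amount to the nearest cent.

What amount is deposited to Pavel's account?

$3,012.71

SIMPLE IRA contribution: $3,925.54 × 0.089 = $349.37
Taxable wages = $3,925.54 − $349.37 = $3,576.17
City income tax: $3,576.17 × 0.0277 = $99.06
PFL insurance: $3,925.54 × 0.0108 = $42.40
OASDI: $3,925.54 × 0.07 = $274.79
Medicare tax: $3,925.54 × 0.0125 = $49.07
Roth 401(k) contribution: $3,925.54 × 0.025 = $98.14
Total deductions = $349.37 + $99.06 + $42.40 + $274.79 + $49.07 + $98.14 = $912.83
Net pay = $3,925.54 − $912.83 = $3,012.71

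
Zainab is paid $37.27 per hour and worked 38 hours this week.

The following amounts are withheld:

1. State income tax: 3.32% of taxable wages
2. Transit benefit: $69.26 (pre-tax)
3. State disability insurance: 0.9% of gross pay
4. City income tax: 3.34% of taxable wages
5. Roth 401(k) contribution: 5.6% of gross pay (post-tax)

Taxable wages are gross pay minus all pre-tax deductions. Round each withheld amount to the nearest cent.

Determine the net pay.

$1,165.23

Gross pay: 38 × $37.27 = $1,416.26
Transit benefit: $69.26
Taxable wages = $1,416.26 − $69.26 = $1,347.00
State income tax: $1,347.00 × 0.0332 = $44.72
City income tax: $1,347.00 × 0.0334 = $44.99
State disability insurance: $1,416.26 × 0.009 = $12.75
Roth 401(k) contribution: $1,416.26 × 0.056 = $79.31
Total deductions = $69.26 + $44.72 + $44.99 + $12.75 + $79.31 = $251.03
Net pay = $1,416.26 − $251.03 = $1,165.23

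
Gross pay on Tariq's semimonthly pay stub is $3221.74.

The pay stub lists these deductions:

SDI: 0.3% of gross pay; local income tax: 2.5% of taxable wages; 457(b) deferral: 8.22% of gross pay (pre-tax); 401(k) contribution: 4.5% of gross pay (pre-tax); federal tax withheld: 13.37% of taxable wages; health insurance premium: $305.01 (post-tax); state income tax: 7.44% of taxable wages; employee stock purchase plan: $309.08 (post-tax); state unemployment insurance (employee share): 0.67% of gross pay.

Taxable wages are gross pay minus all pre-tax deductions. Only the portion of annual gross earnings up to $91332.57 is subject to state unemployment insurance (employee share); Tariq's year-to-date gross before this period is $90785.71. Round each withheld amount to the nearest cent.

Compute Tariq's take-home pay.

$1529.04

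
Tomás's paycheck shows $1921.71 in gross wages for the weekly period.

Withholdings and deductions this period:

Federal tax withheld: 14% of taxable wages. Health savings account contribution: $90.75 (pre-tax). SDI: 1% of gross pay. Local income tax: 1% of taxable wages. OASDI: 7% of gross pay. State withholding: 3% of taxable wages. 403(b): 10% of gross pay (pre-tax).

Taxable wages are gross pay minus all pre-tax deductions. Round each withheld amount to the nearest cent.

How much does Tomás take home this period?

403(b): $1921.71 × 0.1 = $192.17
Health savings account contribution: $90.75
Pre-tax total = $192.17 + $90.75 = $282.92
Taxable wages = $1921.71 − $282.92 = $1638.79
Federal tax withheld: $1638.79 × 0.14 = $229.43
Local income tax: $1638.79 × 0.01 = $16.39
State withholding: $1638.79 × 0.03 = $49.16
OASDI: $1921.71 × 0.07 = $134.52
SDI: $1921.71 × 0.01 = $19.22
Total deductions = $192.17 + $90.75 + $229.43 + $16.39 + $49.16 + $134.52 + $19.22 = $731.64
Net pay = $1921.71 − $731.64 = $1190.07

$1190.07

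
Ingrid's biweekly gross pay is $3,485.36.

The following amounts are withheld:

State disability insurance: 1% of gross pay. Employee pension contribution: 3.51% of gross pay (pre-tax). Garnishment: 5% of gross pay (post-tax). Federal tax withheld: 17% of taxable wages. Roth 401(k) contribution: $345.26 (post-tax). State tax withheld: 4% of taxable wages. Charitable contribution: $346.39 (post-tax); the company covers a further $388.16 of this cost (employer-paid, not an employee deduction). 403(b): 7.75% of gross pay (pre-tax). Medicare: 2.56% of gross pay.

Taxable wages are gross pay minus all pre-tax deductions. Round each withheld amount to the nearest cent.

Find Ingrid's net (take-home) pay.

$1,453.39

Employee pension contribution: $3,485.36 × 0.0351 = $122.34
403(b): $3,485.36 × 0.0775 = $270.12
Pre-tax total = $122.34 + $270.12 = $392.46
Taxable wages = $3,485.36 − $392.46 = $3,092.90
State tax withheld: $3,092.90 × 0.04 = $123.72
Federal tax withheld: $3,092.90 × 0.17 = $525.79
Medicare: $3,485.36 × 0.0256 = $89.23
State disability insurance: $3,485.36 × 0.01 = $34.85
Charitable contribution: $346.39
Roth 401(k) contribution: $345.26
Garnishment: $3,485.36 × 0.05 = $174.27
(Employer's $388.16 toward charitable contribution is not withheld from the employee.)
Total deductions = $122.34 + $270.12 + $123.72 + $525.79 + $89.23 + $34.85 + $346.39 + $345.26 + $174.27 = $2,031.97
Net pay = $3,485.36 − $2,031.97 = $1,453.39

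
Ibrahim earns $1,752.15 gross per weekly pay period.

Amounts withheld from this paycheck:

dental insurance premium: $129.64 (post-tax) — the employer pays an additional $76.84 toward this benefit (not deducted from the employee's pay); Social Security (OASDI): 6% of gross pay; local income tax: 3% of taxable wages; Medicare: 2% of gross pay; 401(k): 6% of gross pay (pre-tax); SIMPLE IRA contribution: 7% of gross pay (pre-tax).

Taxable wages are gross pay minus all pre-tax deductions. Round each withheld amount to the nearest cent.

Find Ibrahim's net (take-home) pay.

$1,208.83

401(k): $1,752.15 × 0.06 = $105.13
SIMPLE IRA contribution: $1,752.15 × 0.07 = $122.65
Pre-tax total = $105.13 + $122.65 = $227.78
Taxable wages = $1,752.15 − $227.78 = $1,524.37
Local income tax: $1,524.37 × 0.03 = $45.73
Medicare: $1,752.15 × 0.02 = $35.04
Social Security (OASDI): $1,752.15 × 0.06 = $105.13
Dental insurance premium: $129.64
(Employer's $76.84 toward dental insurance premium is not withheld from the employee.)
Total deductions = $105.13 + $122.65 + $45.73 + $35.04 + $105.13 + $129.64 = $543.32
Net pay = $1,752.15 − $543.32 = $1,208.83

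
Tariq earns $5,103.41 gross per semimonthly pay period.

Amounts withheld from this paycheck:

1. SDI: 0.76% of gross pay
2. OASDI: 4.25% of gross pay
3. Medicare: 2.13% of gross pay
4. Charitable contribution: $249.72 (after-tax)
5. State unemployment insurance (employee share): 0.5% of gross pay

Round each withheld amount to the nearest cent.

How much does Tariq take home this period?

$4,463.79

SDI: $5,103.41 × 0.0076 = $38.79
State unemployment insurance (employee share): $5,103.41 × 0.005 = $25.52
OASDI: $5,103.41 × 0.0425 = $216.89
Medicare: $5,103.41 × 0.0213 = $108.70
Charitable contribution: $249.72
Total deductions = $38.79 + $25.52 + $216.89 + $108.70 + $249.72 = $639.62
Net pay = $5,103.41 − $639.62 = $4,463.79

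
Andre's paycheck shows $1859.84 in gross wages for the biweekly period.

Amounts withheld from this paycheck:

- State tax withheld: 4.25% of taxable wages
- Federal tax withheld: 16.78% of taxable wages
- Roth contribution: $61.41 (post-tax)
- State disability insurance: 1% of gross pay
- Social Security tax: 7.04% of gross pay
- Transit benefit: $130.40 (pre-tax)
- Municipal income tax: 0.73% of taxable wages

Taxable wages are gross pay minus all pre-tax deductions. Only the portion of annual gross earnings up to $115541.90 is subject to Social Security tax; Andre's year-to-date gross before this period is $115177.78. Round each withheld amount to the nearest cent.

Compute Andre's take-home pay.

Transit benefit: $130.40
Taxable wages = $1859.84 − $130.40 = $1729.44
State tax withheld: $1729.44 × 0.0425 = $73.50
Federal tax withheld: $1729.44 × 0.1678 = $290.20
Municipal income tax: $1729.44 × 0.0073 = $12.62
Social Security tax: only $115541.90 − $115177.78 = $364.12 of this check is subject → $364.12 × 0.0704 = $25.63
State disability insurance: $1859.84 × 0.01 = $18.60
Roth contribution: $61.41
Total deductions = $130.40 + $73.50 + $290.20 + $12.62 + $25.63 + $18.60 + $61.41 = $612.36
Net pay = $1859.84 − $612.36 = $1247.48

$1247.48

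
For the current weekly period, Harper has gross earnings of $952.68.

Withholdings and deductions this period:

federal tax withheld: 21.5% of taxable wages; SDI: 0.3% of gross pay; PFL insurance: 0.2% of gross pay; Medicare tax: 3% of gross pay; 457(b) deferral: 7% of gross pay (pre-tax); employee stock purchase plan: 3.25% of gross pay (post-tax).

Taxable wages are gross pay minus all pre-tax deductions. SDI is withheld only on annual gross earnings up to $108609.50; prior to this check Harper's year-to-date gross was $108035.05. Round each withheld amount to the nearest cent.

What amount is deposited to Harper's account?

$632.33

457(b) deferral: $952.68 × 0.07 = $66.69
Taxable wages = $952.68 − $66.69 = $885.99
Federal tax withheld: $885.99 × 0.215 = $190.49
Medicare tax: $952.68 × 0.03 = $28.58
PFL insurance: $952.68 × 0.002 = $1.91
SDI: only $108609.50 − $108035.05 = $574.45 of this check is subject → $574.45 × 0.003 = $1.72
Employee stock purchase plan: $952.68 × 0.0325 = $30.96
Total deductions = $66.69 + $190.49 + $28.58 + $1.91 + $1.72 + $30.96 = $320.35
Net pay = $952.68 − $320.35 = $632.33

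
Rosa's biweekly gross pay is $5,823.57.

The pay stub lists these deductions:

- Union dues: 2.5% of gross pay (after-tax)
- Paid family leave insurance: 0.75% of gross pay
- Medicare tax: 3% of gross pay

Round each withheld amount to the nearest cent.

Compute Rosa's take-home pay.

Paid family leave insurance: $5,823.57 × 0.0075 = $43.68
Medicare tax: $5,823.57 × 0.03 = $174.71
Union dues: $5,823.57 × 0.025 = $145.59
Total deductions = $43.68 + $174.71 + $145.59 = $363.98
Net pay = $5,823.57 − $363.98 = $5,459.59

$5,459.59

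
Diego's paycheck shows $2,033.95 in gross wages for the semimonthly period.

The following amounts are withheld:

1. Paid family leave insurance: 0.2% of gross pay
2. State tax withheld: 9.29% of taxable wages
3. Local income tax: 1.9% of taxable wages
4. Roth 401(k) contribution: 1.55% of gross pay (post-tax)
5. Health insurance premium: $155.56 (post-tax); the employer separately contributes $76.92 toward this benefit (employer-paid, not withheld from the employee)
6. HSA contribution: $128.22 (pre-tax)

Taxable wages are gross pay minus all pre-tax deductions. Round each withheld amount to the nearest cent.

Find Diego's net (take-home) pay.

$1,501.32

HSA contribution: $128.22
Taxable wages = $2,033.95 − $128.22 = $1,905.73
State tax withheld: $1,905.73 × 0.0929 = $177.04
Local income tax: $1,905.73 × 0.019 = $36.21
Paid family leave insurance: $2,033.95 × 0.002 = $4.07
Roth 401(k) contribution: $2,033.95 × 0.0155 = $31.53
Health insurance premium: $155.56
(Employer's $76.92 toward health insurance premium is not withheld from the employee.)
Total deductions = $128.22 + $177.04 + $36.21 + $4.07 + $31.53 + $155.56 = $532.63
Net pay = $2,033.95 − $532.63 = $1,501.32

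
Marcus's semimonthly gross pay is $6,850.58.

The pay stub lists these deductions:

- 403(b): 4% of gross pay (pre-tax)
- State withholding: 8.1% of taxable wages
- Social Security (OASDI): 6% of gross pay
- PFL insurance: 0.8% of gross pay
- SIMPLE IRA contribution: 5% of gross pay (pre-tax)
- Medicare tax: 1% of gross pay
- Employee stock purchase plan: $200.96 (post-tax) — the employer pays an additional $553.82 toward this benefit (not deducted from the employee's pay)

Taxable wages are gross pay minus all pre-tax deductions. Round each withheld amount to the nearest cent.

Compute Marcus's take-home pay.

403(b): $6,850.58 × 0.04 = $274.02
SIMPLE IRA contribution: $6,850.58 × 0.05 = $342.53
Pre-tax total = $274.02 + $342.53 = $616.55
Taxable wages = $6,850.58 − $616.55 = $6,234.03
State withholding: $6,234.03 × 0.081 = $504.96
Social Security (OASDI): $6,850.58 × 0.06 = $411.03
PFL insurance: $6,850.58 × 0.008 = $54.80
Medicare tax: $6,850.58 × 0.01 = $68.51
Employee stock purchase plan: $200.96
(Employer's $553.82 toward employee stock purchase plan is not withheld from the employee.)
Total deductions = $274.02 + $342.53 + $504.96 + $411.03 + $54.80 + $68.51 + $200.96 = $1,856.81
Net pay = $6,850.58 − $1,856.81 = $4,993.77

$4,993.77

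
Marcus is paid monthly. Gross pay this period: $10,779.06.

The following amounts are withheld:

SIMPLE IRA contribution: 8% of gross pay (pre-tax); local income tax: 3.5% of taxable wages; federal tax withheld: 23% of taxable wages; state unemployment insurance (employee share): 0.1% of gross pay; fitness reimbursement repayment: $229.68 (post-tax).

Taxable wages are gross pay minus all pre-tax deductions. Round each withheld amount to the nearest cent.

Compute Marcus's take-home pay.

SIMPLE IRA contribution: $10,779.06 × 0.08 = $862.32
Taxable wages = $10,779.06 − $862.32 = $9,916.74
Federal tax withheld: $9,916.74 × 0.23 = $2,280.85
Local income tax: $9,916.74 × 0.035 = $347.09
State unemployment insurance (employee share): $10,779.06 × 0.001 = $10.78
Fitness reimbursement repayment: $229.68
Total deductions = $862.32 + $2,280.85 + $347.09 + $10.78 + $229.68 = $3,730.72
Net pay = $10,779.06 − $3,730.72 = $7,048.34

$7,048.34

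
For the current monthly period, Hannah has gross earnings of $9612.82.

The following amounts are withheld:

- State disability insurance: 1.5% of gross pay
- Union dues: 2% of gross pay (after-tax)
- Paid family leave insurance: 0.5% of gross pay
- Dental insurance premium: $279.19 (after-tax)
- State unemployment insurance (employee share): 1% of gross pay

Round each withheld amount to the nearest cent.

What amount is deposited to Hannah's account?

$8852.99

Paid family leave insurance: $9612.82 × 0.005 = $48.06
State unemployment insurance (employee share): $9612.82 × 0.01 = $96.13
State disability insurance: $9612.82 × 0.015 = $144.19
Union dues: $9612.82 × 0.02 = $192.26
Dental insurance premium: $279.19
Total deductions = $48.06 + $96.13 + $144.19 + $192.26 + $279.19 = $759.83
Net pay = $9612.82 − $759.83 = $8852.99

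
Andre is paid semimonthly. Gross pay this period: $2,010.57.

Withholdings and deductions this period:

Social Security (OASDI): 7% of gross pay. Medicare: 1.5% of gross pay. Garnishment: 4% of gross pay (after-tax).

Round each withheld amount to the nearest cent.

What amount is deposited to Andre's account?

$1,759.25

Social Security (OASDI): $2,010.57 × 0.07 = $140.74
Medicare: $2,010.57 × 0.015 = $30.16
Garnishment: $2,010.57 × 0.04 = $80.42
Total deductions = $140.74 + $30.16 + $80.42 = $251.32
Net pay = $2,010.57 − $251.32 = $1,759.25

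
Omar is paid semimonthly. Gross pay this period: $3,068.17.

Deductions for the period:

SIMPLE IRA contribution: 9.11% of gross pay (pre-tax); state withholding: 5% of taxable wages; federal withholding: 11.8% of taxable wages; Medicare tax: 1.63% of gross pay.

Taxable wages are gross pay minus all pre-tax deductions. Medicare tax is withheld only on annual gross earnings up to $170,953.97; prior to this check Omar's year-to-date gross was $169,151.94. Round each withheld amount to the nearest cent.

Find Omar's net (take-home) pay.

$2,290.80

SIMPLE IRA contribution: $3,068.17 × 0.0911 = $279.51
Taxable wages = $3,068.17 − $279.51 = $2,788.66
Federal withholding: $2,788.66 × 0.118 = $329.06
State withholding: $2,788.66 × 0.05 = $139.43
Medicare tax: only $170,953.97 − $169,151.94 = $1,802.03 of this check is subject → $1,802.03 × 0.0163 = $29.37
Total deductions = $279.51 + $329.06 + $139.43 + $29.37 = $777.37
Net pay = $3,068.17 − $777.37 = $2,290.80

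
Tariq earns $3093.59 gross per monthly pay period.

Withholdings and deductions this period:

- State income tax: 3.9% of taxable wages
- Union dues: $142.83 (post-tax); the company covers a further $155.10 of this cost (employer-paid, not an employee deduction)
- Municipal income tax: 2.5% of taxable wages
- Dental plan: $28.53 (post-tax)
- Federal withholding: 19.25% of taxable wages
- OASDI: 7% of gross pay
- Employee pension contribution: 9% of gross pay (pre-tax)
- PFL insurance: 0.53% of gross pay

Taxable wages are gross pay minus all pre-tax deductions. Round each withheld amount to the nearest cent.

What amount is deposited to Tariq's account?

Employee pension contribution: $3093.59 × 0.09 = $278.42
Taxable wages = $3093.59 − $278.42 = $2815.17
Municipal income tax: $2815.17 × 0.025 = $70.38
Federal withholding: $2815.17 × 0.1925 = $541.92
State income tax: $2815.17 × 0.039 = $109.79
OASDI: $3093.59 × 0.07 = $216.55
PFL insurance: $3093.59 × 0.0053 = $16.40
Dental plan: $28.53
Union dues: $142.83
(Employer's $155.10 toward union dues is not withheld from the employee.)
Total deductions = $278.42 + $70.38 + $541.92 + $109.79 + $216.55 + $16.40 + $28.53 + $142.83 = $1404.82
Net pay = $3093.59 − $1404.82 = $1688.77

$1688.77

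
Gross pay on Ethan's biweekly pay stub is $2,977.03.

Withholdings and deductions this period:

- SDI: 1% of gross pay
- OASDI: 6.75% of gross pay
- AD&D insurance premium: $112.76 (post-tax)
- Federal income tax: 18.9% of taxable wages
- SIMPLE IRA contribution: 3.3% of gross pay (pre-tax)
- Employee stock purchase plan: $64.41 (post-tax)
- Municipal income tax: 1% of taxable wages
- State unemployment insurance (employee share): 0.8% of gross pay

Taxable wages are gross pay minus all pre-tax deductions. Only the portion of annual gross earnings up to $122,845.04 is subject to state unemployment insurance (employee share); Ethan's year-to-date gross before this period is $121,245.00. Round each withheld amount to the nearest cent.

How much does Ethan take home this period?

$1,885.22

SIMPLE IRA contribution: $2,977.03 × 0.033 = $98.24
Taxable wages = $2,977.03 − $98.24 = $2,878.79
Federal income tax: $2,878.79 × 0.189 = $544.09
Municipal income tax: $2,878.79 × 0.01 = $28.79
OASDI: $2,977.03 × 0.0675 = $200.95
State unemployment insurance (employee share): only $122,845.04 − $121,245.00 = $1,600.04 of this check is subject → $1,600.04 × 0.008 = $12.80
SDI: $2,977.03 × 0.01 = $29.77
Employee stock purchase plan: $64.41
AD&D insurance premium: $112.76
Total deductions = $98.24 + $544.09 + $28.79 + $200.95 + $12.80 + $29.77 + $64.41 + $112.76 = $1,091.81
Net pay = $2,977.03 − $1,091.81 = $1,885.22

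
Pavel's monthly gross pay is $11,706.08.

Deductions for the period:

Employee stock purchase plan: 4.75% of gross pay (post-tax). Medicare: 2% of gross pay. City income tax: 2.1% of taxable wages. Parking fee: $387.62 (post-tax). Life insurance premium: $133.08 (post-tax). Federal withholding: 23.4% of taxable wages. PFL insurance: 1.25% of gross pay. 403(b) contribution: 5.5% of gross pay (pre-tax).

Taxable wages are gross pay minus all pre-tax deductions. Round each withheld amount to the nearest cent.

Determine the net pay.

$6,784.18

403(b) contribution: $11,706.08 × 0.055 = $643.83
Taxable wages = $11,706.08 − $643.83 = $11,062.25
Federal withholding: $11,062.25 × 0.234 = $2,588.57
City income tax: $11,062.25 × 0.021 = $232.31
Medicare: $11,706.08 × 0.02 = $234.12
PFL insurance: $11,706.08 × 0.0125 = $146.33
Parking fee: $387.62
Employee stock purchase plan: $11,706.08 × 0.0475 = $556.04
Life insurance premium: $133.08
Total deductions = $643.83 + $2,588.57 + $232.31 + $234.12 + $146.33 + $387.62 + $556.04 + $133.08 = $4,921.90
Net pay = $11,706.08 − $4,921.90 = $6,784.18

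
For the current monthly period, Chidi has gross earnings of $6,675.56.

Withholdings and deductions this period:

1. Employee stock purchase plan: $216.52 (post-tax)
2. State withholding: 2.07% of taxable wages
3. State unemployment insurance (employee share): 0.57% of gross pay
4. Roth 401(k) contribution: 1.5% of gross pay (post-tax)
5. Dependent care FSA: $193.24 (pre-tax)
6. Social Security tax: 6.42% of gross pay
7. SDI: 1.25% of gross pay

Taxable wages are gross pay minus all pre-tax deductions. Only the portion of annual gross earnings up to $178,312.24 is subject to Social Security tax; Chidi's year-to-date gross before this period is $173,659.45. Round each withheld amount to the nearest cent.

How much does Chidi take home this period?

$5,611.29

Dependent care FSA: $193.24
Taxable wages = $6,675.56 − $193.24 = $6,482.32
State withholding: $6,482.32 × 0.0207 = $134.18
SDI: $6,675.56 × 0.0125 = $83.44
Social Security tax: only $178,312.24 − $173,659.45 = $4,652.79 of this check is subject → $4,652.79 × 0.0642 = $298.71
State unemployment insurance (employee share): $6,675.56 × 0.0057 = $38.05
Roth 401(k) contribution: $6,675.56 × 0.015 = $100.13
Employee stock purchase plan: $216.52
Total deductions = $193.24 + $134.18 + $83.44 + $298.71 + $38.05 + $100.13 + $216.52 = $1,064.27
Net pay = $6,675.56 − $1,064.27 = $5,611.29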